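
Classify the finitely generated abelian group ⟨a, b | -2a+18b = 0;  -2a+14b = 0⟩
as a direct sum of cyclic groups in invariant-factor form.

Answer: M ≅ ℤ/2 ⊕ ℤ/4

Derivation:
rank_ℚ(R)=2; free=2−2=0
SNF(R) diag = [2, 4] → torsion [2, 4]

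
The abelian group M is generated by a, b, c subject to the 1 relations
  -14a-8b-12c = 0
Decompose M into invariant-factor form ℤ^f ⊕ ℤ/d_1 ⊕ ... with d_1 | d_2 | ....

rank_ℚ(R)=1; free=3−1=2
SNF(R) diag = [2] → torsion [2]

Answer: M ≅ ℤ^2 ⊕ ℤ/2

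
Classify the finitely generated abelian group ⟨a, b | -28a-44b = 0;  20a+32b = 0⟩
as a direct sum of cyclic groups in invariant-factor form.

Answer: M ≅ ℤ/4 ⊕ ℤ/4

Derivation:
rank_ℚ(R)=2; free=2−2=0
SNF(R) diag = [4, 4] → torsion [4, 4]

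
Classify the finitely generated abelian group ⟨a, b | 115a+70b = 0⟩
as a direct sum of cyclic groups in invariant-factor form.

rank_ℚ(R)=1; free=2−1=1
SNF(R) diag = [5] → torsion [5]

Answer: M ≅ ℤ^1 ⊕ ℤ/5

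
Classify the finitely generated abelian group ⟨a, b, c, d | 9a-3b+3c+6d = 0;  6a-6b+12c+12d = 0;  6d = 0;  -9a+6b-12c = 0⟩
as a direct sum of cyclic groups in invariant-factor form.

Answer: M ≅ ℤ/3 ⊕ ℤ/3 ⊕ ℤ/6 ⊕ ℤ/6

Derivation:
rank_ℚ(R)=4; free=4−4=0
SNF(R) diag = [3, 3, 6, 6] → torsion [3, 3, 6, 6]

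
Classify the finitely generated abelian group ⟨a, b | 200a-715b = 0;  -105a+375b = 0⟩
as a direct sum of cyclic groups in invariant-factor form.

Answer: M ≅ ℤ/5 ⊕ ℤ/15

Derivation:
rank_ℚ(R)=2; free=2−2=0
SNF(R) diag = [5, 15] → torsion [5, 15]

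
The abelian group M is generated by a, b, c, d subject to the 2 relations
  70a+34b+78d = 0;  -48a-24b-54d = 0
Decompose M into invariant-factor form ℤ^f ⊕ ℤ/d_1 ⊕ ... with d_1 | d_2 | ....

rank_ℚ(R)=2; free=4−2=2
SNF(R) diag = [2, 6] → torsion [2, 6]

Answer: M ≅ ℤ^2 ⊕ ℤ/2 ⊕ ℤ/6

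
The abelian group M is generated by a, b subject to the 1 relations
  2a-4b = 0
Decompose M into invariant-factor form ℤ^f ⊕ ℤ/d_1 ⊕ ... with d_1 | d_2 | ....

Answer: M ≅ ℤ^1 ⊕ ℤ/2

Derivation:
rank_ℚ(R)=1; free=2−1=1
SNF(R) diag = [2] → torsion [2]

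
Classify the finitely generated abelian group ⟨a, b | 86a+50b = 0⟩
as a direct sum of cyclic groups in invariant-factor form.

rank_ℚ(R)=1; free=2−1=1
SNF(R) diag = [2] → torsion [2]

Answer: M ≅ ℤ^1 ⊕ ℤ/2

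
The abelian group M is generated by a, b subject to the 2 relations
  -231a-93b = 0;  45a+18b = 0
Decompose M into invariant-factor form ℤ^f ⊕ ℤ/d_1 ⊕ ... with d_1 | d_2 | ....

rank_ℚ(R)=2; free=2−2=0
SNF(R) diag = [3, 9] → torsion [3, 9]

Answer: M ≅ ℤ/3 ⊕ ℤ/9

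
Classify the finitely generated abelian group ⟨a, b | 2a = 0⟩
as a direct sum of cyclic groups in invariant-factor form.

Answer: M ≅ ℤ^1 ⊕ ℤ/2

Derivation:
rank_ℚ(R)=1; free=2−1=1
SNF(R) diag = [2] → torsion [2]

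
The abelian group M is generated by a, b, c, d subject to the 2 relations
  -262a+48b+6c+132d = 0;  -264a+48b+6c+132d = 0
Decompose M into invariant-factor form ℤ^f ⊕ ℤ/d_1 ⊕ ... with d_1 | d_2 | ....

Answer: M ≅ ℤ^2 ⊕ ℤ/2 ⊕ ℤ/6

Derivation:
rank_ℚ(R)=2; free=4−2=2
SNF(R) diag = [2, 6] → torsion [2, 6]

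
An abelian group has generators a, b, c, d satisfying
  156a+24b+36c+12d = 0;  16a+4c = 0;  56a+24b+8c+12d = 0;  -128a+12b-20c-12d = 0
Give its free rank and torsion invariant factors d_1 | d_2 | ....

Answer: M ≅ ℤ/4 ⊕ ℤ/12 ⊕ ℤ/12 ⊕ ℤ/36

Derivation:
rank_ℚ(R)=4; free=4−4=0
SNF(R) diag = [4, 12, 12, 36] → torsion [4, 12, 12, 36]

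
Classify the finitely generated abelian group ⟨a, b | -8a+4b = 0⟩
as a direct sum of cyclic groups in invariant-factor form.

Answer: M ≅ ℤ^1 ⊕ ℤ/4

Derivation:
rank_ℚ(R)=1; free=2−1=1
SNF(R) diag = [4] → torsion [4]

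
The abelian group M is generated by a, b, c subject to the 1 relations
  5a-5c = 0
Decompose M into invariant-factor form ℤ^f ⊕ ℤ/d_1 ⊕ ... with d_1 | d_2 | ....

rank_ℚ(R)=1; free=3−1=2
SNF(R) diag = [5] → torsion [5]

Answer: M ≅ ℤ^2 ⊕ ℤ/5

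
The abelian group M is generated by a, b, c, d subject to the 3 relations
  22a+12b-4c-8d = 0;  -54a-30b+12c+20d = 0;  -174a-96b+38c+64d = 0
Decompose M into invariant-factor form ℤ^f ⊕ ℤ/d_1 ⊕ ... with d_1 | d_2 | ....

Answer: M ≅ ℤ^1 ⊕ ℤ/2 ⊕ ℤ/2 ⊕ ℤ/2

Derivation:
rank_ℚ(R)=3; free=4−3=1
SNF(R) diag = [2, 2, 2] → torsion [2, 2, 2]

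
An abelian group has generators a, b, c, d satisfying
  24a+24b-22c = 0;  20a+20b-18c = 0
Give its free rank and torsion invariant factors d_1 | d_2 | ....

rank_ℚ(R)=2; free=4−2=2
SNF(R) diag = [2, 4] → torsion [2, 4]

Answer: M ≅ ℤ^2 ⊕ ℤ/2 ⊕ ℤ/4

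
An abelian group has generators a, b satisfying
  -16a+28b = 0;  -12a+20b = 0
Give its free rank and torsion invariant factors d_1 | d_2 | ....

rank_ℚ(R)=2; free=2−2=0
SNF(R) diag = [4, 4] → torsion [4, 4]

Answer: M ≅ ℤ/4 ⊕ ℤ/4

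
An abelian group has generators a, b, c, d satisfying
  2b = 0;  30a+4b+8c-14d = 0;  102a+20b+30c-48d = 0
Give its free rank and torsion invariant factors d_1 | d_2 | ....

rank_ℚ(R)=3; free=4−3=1
SNF(R) diag = [2, 2, 6] → torsion [2, 2, 6]

Answer: M ≅ ℤ^1 ⊕ ℤ/2 ⊕ ℤ/2 ⊕ ℤ/6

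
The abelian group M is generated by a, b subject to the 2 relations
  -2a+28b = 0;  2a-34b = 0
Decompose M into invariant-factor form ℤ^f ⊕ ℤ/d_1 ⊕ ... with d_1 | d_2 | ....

rank_ℚ(R)=2; free=2−2=0
SNF(R) diag = [2, 6] → torsion [2, 6]

Answer: M ≅ ℤ/2 ⊕ ℤ/6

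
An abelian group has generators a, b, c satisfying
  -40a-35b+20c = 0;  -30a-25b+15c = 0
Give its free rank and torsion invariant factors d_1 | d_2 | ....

rank_ℚ(R)=2; free=3−2=1
SNF(R) diag = [5, 5] → torsion [5, 5]

Answer: M ≅ ℤ^1 ⊕ ℤ/5 ⊕ ℤ/5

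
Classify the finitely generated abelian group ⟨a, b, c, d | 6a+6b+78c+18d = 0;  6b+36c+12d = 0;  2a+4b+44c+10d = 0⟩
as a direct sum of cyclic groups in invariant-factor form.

rank_ℚ(R)=3; free=4−3=1
SNF(R) diag = [2, 6, 18] → torsion [2, 6, 18]

Answer: M ≅ ℤ^1 ⊕ ℤ/2 ⊕ ℤ/6 ⊕ ℤ/18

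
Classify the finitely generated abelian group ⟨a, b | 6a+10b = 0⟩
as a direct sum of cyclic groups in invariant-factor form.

rank_ℚ(R)=1; free=2−1=1
SNF(R) diag = [2] → torsion [2]

Answer: M ≅ ℤ^1 ⊕ ℤ/2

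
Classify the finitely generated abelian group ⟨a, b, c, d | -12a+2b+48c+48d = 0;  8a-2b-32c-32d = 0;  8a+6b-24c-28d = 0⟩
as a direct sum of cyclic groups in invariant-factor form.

rank_ℚ(R)=3; free=4−3=1
SNF(R) diag = [2, 4, 4] → torsion [2, 4, 4]

Answer: M ≅ ℤ^1 ⊕ ℤ/2 ⊕ ℤ/4 ⊕ ℤ/4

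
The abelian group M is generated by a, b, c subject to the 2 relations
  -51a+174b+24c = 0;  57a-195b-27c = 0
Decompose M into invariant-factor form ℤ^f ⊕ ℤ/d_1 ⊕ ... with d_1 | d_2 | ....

Answer: M ≅ ℤ^1 ⊕ ℤ/3 ⊕ ℤ/3

Derivation:
rank_ℚ(R)=2; free=3−2=1
SNF(R) diag = [3, 3] → torsion [3, 3]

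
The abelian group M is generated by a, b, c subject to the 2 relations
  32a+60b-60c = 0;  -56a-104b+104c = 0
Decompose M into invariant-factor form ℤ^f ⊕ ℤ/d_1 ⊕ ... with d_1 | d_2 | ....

Answer: M ≅ ℤ^1 ⊕ ℤ/4 ⊕ ℤ/8

Derivation:
rank_ℚ(R)=2; free=3−2=1
SNF(R) diag = [4, 8] → torsion [4, 8]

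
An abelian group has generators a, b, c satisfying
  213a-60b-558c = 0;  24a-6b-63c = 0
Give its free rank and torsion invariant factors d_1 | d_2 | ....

rank_ℚ(R)=2; free=3−2=1
SNF(R) diag = [3, 9] → torsion [3, 9]

Answer: M ≅ ℤ^1 ⊕ ℤ/3 ⊕ ℤ/9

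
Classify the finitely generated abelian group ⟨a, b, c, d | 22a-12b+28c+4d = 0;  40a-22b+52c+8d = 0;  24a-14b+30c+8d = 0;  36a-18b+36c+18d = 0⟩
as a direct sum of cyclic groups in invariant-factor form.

rank_ℚ(R)=4; free=4−4=0
SNF(R) diag = [2, 2, 6, 18] → torsion [2, 2, 6, 18]

Answer: M ≅ ℤ/2 ⊕ ℤ/2 ⊕ ℤ/6 ⊕ ℤ/18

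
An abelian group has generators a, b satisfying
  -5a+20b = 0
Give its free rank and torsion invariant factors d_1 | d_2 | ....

rank_ℚ(R)=1; free=2−1=1
SNF(R) diag = [5] → torsion [5]

Answer: M ≅ ℤ^1 ⊕ ℤ/5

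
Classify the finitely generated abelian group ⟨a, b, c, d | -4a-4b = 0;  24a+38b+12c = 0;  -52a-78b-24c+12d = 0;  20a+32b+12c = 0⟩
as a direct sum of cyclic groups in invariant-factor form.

rank_ℚ(R)=4; free=4−4=0
SNF(R) diag = [2, 4, 12, 12] → torsion [2, 4, 12, 12]

Answer: M ≅ ℤ/2 ⊕ ℤ/4 ⊕ ℤ/12 ⊕ ℤ/12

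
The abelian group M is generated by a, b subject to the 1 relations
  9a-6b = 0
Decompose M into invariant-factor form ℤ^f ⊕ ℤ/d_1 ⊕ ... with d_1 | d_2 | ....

Answer: M ≅ ℤ^1 ⊕ ℤ/3

Derivation:
rank_ℚ(R)=1; free=2−1=1
SNF(R) diag = [3] → torsion [3]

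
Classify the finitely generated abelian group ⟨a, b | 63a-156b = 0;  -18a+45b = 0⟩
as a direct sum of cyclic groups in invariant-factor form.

Answer: M ≅ ℤ/3 ⊕ ℤ/9

Derivation:
rank_ℚ(R)=2; free=2−2=0
SNF(R) diag = [3, 9] → torsion [3, 9]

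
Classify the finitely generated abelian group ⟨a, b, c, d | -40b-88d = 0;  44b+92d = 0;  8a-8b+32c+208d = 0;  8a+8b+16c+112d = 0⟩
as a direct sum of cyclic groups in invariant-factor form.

rank_ℚ(R)=4; free=4−4=0
SNF(R) diag = [4, 8, 16, 48] → torsion [4, 8, 16, 48]

Answer: M ≅ ℤ/4 ⊕ ℤ/8 ⊕ ℤ/16 ⊕ ℤ/48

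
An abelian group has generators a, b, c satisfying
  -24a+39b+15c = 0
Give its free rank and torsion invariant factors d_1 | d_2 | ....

Answer: M ≅ ℤ^2 ⊕ ℤ/3

Derivation:
rank_ℚ(R)=1; free=3−1=2
SNF(R) diag = [3] → torsion [3]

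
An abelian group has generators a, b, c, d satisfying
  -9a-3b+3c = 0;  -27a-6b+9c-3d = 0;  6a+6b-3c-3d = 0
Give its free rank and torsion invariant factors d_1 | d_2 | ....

rank_ℚ(R)=3; free=4−3=1
SNF(R) diag = [3, 3, 3] → torsion [3, 3, 3]

Answer: M ≅ ℤ^1 ⊕ ℤ/3 ⊕ ℤ/3 ⊕ ℤ/3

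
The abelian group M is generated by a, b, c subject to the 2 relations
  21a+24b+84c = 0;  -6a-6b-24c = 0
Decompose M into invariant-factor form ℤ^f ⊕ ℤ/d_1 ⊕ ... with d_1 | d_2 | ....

Answer: M ≅ ℤ^1 ⊕ ℤ/3 ⊕ ℤ/6

Derivation:
rank_ℚ(R)=2; free=3−2=1
SNF(R) diag = [3, 6] → torsion [3, 6]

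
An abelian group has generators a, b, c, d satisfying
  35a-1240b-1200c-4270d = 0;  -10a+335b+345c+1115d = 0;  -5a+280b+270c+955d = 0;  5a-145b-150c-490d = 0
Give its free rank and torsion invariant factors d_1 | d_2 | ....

rank_ℚ(R)=4; free=4−4=0
SNF(R) diag = [5, 15, 45, 135] → torsion [5, 15, 45, 135]

Answer: M ≅ ℤ/5 ⊕ ℤ/15 ⊕ ℤ/45 ⊕ ℤ/135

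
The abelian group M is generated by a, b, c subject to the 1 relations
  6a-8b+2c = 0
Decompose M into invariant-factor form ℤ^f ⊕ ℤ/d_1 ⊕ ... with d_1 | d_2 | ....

rank_ℚ(R)=1; free=3−1=2
SNF(R) diag = [2] → torsion [2]

Answer: M ≅ ℤ^2 ⊕ ℤ/2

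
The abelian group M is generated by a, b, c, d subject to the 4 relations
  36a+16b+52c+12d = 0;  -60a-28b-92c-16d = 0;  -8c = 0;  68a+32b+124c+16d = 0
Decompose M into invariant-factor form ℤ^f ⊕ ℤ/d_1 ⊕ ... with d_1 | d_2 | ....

Answer: M ≅ ℤ/4 ⊕ ℤ/4 ⊕ ℤ/4 ⊕ ℤ/8

Derivation:
rank_ℚ(R)=4; free=4−4=0
SNF(R) diag = [4, 4, 4, 8] → torsion [4, 4, 4, 8]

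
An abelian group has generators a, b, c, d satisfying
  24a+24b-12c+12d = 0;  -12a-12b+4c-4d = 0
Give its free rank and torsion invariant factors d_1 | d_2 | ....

rank_ℚ(R)=2; free=4−2=2
SNF(R) diag = [4, 12] → torsion [4, 12]

Answer: M ≅ ℤ^2 ⊕ ℤ/4 ⊕ ℤ/12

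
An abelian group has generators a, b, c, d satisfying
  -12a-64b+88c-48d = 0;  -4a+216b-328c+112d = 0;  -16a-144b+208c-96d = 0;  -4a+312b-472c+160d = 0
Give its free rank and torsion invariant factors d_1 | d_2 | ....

Answer: M ≅ ℤ/4 ⊕ ℤ/8 ⊕ ℤ/16 ⊕ ℤ/48

Derivation:
rank_ℚ(R)=4; free=4−4=0
SNF(R) diag = [4, 8, 16, 48] → torsion [4, 8, 16, 48]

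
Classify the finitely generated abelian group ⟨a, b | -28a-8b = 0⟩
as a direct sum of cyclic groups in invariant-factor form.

Answer: M ≅ ℤ^1 ⊕ ℤ/4

Derivation:
rank_ℚ(R)=1; free=2−1=1
SNF(R) diag = [4] → torsion [4]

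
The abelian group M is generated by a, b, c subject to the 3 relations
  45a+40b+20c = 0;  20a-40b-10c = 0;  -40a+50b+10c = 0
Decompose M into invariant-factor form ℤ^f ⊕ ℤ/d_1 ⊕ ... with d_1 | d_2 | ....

Answer: M ≅ ℤ/5 ⊕ ℤ/10 ⊕ ℤ/10

Derivation:
rank_ℚ(R)=3; free=3−3=0
SNF(R) diag = [5, 10, 10] → torsion [5, 10, 10]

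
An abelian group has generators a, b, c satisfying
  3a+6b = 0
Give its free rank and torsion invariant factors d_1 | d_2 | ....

Answer: M ≅ ℤ^2 ⊕ ℤ/3

Derivation:
rank_ℚ(R)=1; free=3−1=2
SNF(R) diag = [3] → torsion [3]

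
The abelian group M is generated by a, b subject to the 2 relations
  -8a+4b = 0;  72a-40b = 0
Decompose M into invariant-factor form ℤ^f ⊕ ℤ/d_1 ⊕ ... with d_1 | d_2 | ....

rank_ℚ(R)=2; free=2−2=0
SNF(R) diag = [4, 8] → torsion [4, 8]

Answer: M ≅ ℤ/4 ⊕ ℤ/8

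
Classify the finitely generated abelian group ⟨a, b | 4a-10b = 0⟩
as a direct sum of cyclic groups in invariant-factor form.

Answer: M ≅ ℤ^1 ⊕ ℤ/2

Derivation:
rank_ℚ(R)=1; free=2−1=1
SNF(R) diag = [2] → torsion [2]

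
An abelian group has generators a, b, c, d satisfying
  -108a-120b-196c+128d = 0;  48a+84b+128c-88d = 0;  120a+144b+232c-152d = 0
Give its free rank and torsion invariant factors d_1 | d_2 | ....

rank_ℚ(R)=3; free=4−3=1
SNF(R) diag = [4, 12, 24] → torsion [4, 12, 24]

Answer: M ≅ ℤ^1 ⊕ ℤ/4 ⊕ ℤ/12 ⊕ ℤ/24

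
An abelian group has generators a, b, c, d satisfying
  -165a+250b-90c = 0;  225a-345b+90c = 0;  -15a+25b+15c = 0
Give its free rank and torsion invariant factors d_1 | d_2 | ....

Answer: M ≅ ℤ^1 ⊕ ℤ/5 ⊕ ℤ/15 ⊕ ℤ/45

Derivation:
rank_ℚ(R)=3; free=4−3=1
SNF(R) diag = [5, 15, 45] → torsion [5, 15, 45]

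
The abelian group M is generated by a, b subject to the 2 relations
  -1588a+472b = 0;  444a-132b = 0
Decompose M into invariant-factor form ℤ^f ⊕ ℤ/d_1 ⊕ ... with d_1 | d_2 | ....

Answer: M ≅ ℤ/4 ⊕ ℤ/12

Derivation:
rank_ℚ(R)=2; free=2−2=0
SNF(R) diag = [4, 12] → torsion [4, 12]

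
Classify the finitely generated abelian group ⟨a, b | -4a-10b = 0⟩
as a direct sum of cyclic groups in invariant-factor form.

rank_ℚ(R)=1; free=2−1=1
SNF(R) diag = [2] → torsion [2]

Answer: M ≅ ℤ^1 ⊕ ℤ/2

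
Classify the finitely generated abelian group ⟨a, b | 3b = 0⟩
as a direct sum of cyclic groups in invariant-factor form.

Answer: M ≅ ℤ^1 ⊕ ℤ/3

Derivation:
rank_ℚ(R)=1; free=2−1=1
SNF(R) diag = [3] → torsion [3]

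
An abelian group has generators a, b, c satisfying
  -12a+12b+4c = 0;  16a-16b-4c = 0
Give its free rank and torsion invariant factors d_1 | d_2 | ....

Answer: M ≅ ℤ^1 ⊕ ℤ/4 ⊕ ℤ/4

Derivation:
rank_ℚ(R)=2; free=3−2=1
SNF(R) diag = [4, 4] → torsion [4, 4]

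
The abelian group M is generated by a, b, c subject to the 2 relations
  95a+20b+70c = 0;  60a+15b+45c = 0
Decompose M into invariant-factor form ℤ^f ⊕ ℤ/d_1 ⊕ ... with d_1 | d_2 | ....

rank_ℚ(R)=2; free=3−2=1
SNF(R) diag = [5, 15] → torsion [5, 15]

Answer: M ≅ ℤ^1 ⊕ ℤ/5 ⊕ ℤ/15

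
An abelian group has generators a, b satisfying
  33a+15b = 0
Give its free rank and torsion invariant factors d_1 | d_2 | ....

Answer: M ≅ ℤ^1 ⊕ ℤ/3

Derivation:
rank_ℚ(R)=1; free=2−1=1
SNF(R) diag = [3] → torsion [3]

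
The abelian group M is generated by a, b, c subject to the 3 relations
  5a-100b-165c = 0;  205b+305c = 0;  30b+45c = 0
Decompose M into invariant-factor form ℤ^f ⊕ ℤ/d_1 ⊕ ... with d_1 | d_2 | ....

Answer: M ≅ ℤ/5 ⊕ ℤ/5 ⊕ ℤ/15

Derivation:
rank_ℚ(R)=3; free=3−3=0
SNF(R) diag = [5, 5, 15] → torsion [5, 5, 15]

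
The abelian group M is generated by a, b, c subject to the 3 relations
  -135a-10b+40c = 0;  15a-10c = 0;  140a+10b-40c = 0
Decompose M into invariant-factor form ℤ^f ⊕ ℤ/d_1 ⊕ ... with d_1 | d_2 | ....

rank_ℚ(R)=3; free=3−3=0
SNF(R) diag = [5, 10, 10] → torsion [5, 10, 10]

Answer: M ≅ ℤ/5 ⊕ ℤ/10 ⊕ ℤ/10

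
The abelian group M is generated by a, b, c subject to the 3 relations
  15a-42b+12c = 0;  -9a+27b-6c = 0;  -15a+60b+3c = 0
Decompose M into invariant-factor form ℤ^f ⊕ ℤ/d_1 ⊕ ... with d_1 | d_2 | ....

Answer: M ≅ ℤ/3 ⊕ ℤ/3 ⊕ ℤ/9

Derivation:
rank_ℚ(R)=3; free=3−3=0
SNF(R) diag = [3, 3, 9] → torsion [3, 3, 9]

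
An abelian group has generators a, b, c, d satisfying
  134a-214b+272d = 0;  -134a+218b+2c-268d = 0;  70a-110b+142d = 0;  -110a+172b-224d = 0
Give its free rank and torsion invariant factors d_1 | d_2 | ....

rank_ℚ(R)=4; free=4−4=0
SNF(R) diag = [2, 2, 6, 18] → torsion [2, 2, 6, 18]

Answer: M ≅ ℤ/2 ⊕ ℤ/2 ⊕ ℤ/6 ⊕ ℤ/18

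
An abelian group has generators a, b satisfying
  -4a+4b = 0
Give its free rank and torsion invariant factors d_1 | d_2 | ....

rank_ℚ(R)=1; free=2−1=1
SNF(R) diag = [4] → torsion [4]

Answer: M ≅ ℤ^1 ⊕ ℤ/4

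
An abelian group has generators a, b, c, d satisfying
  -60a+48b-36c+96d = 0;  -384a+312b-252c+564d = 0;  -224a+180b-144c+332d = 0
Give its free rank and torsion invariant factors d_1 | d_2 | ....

rank_ℚ(R)=3; free=4−3=1
SNF(R) diag = [4, 12, 36] → torsion [4, 12, 36]

Answer: M ≅ ℤ^1 ⊕ ℤ/4 ⊕ ℤ/12 ⊕ ℤ/36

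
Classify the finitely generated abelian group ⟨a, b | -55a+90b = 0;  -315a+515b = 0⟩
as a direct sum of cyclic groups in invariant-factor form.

Answer: M ≅ ℤ/5 ⊕ ℤ/5

Derivation:
rank_ℚ(R)=2; free=2−2=0
SNF(R) diag = [5, 5] → torsion [5, 5]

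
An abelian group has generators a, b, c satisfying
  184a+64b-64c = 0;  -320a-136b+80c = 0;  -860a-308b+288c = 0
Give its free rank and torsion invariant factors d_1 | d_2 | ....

rank_ℚ(R)=3; free=3−3=0
SNF(R) diag = [4, 8, 16] → torsion [4, 8, 16]

Answer: M ≅ ℤ/4 ⊕ ℤ/8 ⊕ ℤ/16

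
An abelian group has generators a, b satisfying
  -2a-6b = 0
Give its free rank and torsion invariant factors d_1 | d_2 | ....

rank_ℚ(R)=1; free=2−1=1
SNF(R) diag = [2] → torsion [2]

Answer: M ≅ ℤ^1 ⊕ ℤ/2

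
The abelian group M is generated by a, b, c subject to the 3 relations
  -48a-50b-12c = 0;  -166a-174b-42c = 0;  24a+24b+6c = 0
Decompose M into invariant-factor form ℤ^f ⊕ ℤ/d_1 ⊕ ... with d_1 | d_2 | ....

rank_ℚ(R)=3; free=3−3=0
SNF(R) diag = [2, 2, 6] → torsion [2, 2, 6]

Answer: M ≅ ℤ/2 ⊕ ℤ/2 ⊕ ℤ/6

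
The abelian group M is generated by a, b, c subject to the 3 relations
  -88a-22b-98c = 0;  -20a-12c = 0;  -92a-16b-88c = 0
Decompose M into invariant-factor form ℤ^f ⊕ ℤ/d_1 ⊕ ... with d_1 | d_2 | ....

Answer: M ≅ ℤ/2 ⊕ ℤ/4 ⊕ ℤ/4

Derivation:
rank_ℚ(R)=3; free=3−3=0
SNF(R) diag = [2, 4, 4] → torsion [2, 4, 4]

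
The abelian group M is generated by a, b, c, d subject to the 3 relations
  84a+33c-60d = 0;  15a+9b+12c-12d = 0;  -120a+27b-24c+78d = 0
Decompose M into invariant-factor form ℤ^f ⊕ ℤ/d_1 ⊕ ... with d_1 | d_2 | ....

rank_ℚ(R)=3; free=4−3=1
SNF(R) diag = [3, 9, 27] → torsion [3, 9, 27]

Answer: M ≅ ℤ^1 ⊕ ℤ/3 ⊕ ℤ/9 ⊕ ℤ/27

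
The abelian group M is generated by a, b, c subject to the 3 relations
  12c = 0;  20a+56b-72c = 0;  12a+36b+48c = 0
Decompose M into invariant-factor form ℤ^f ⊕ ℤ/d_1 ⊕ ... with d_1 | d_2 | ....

rank_ℚ(R)=3; free=3−3=0
SNF(R) diag = [4, 12, 12] → torsion [4, 12, 12]

Answer: M ≅ ℤ/4 ⊕ ℤ/12 ⊕ ℤ/12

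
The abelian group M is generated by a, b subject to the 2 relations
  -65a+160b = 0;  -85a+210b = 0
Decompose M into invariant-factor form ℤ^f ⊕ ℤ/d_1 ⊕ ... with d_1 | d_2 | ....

Answer: M ≅ ℤ/5 ⊕ ℤ/10

Derivation:
rank_ℚ(R)=2; free=2−2=0
SNF(R) diag = [5, 10] → torsion [5, 10]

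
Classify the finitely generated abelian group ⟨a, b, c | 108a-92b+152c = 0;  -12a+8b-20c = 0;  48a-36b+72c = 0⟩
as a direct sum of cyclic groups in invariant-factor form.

rank_ℚ(R)=3; free=3−3=0
SNF(R) diag = [4, 12, 12] → torsion [4, 12, 12]

Answer: M ≅ ℤ/4 ⊕ ℤ/12 ⊕ ℤ/12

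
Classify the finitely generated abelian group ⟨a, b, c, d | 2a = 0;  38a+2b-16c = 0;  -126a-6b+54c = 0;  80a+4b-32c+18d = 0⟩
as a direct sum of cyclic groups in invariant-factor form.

Answer: M ≅ ℤ/2 ⊕ ℤ/2 ⊕ ℤ/6 ⊕ ℤ/18

Derivation:
rank_ℚ(R)=4; free=4−4=0
SNF(R) diag = [2, 2, 6, 18] → torsion [2, 2, 6, 18]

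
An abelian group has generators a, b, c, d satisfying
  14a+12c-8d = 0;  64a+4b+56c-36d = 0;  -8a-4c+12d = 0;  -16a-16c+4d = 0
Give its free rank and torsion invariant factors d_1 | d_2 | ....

rank_ℚ(R)=4; free=4−4=0
SNF(R) diag = [2, 4, 4, 4] → torsion [2, 4, 4, 4]

Answer: M ≅ ℤ/2 ⊕ ℤ/4 ⊕ ℤ/4 ⊕ ℤ/4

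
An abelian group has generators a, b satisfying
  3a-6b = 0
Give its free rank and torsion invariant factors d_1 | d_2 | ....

rank_ℚ(R)=1; free=2−1=1
SNF(R) diag = [3] → torsion [3]

Answer: M ≅ ℤ^1 ⊕ ℤ/3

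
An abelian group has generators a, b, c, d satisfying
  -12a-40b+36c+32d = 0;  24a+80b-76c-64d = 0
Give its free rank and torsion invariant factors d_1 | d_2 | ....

Answer: M ≅ ℤ^2 ⊕ ℤ/4 ⊕ ℤ/4

Derivation:
rank_ℚ(R)=2; free=4−2=2
SNF(R) diag = [4, 4] → torsion [4, 4]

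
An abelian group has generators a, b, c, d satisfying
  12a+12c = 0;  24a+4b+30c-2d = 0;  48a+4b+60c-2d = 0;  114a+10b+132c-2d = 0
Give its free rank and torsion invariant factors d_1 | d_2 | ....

rank_ℚ(R)=4; free=4−4=0
SNF(R) diag = [2, 6, 6, 12] → torsion [2, 6, 6, 12]

Answer: M ≅ ℤ/2 ⊕ ℤ/6 ⊕ ℤ/6 ⊕ ℤ/12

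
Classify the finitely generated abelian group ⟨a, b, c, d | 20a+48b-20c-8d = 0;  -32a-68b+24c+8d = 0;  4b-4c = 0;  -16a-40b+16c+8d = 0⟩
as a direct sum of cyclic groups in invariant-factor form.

Answer: M ≅ ℤ/4 ⊕ ℤ/4 ⊕ ℤ/4 ⊕ ℤ/8

Derivation:
rank_ℚ(R)=4; free=4−4=0
SNF(R) diag = [4, 4, 4, 8] → torsion [4, 4, 4, 8]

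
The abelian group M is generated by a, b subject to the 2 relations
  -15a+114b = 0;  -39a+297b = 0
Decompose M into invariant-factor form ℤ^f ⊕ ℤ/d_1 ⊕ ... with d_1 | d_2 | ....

Answer: M ≅ ℤ/3 ⊕ ℤ/3

Derivation:
rank_ℚ(R)=2; free=2−2=0
SNF(R) diag = [3, 3] → torsion [3, 3]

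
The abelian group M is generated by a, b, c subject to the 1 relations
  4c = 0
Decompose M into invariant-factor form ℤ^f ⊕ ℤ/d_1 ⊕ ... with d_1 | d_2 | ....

Answer: M ≅ ℤ^2 ⊕ ℤ/4

Derivation:
rank_ℚ(R)=1; free=3−1=2
SNF(R) diag = [4] → torsion [4]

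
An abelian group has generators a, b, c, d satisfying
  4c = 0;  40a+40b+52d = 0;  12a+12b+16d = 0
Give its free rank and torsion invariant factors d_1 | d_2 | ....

rank_ℚ(R)=3; free=4−3=1
SNF(R) diag = [4, 4, 4] → torsion [4, 4, 4]

Answer: M ≅ ℤ^1 ⊕ ℤ/4 ⊕ ℤ/4 ⊕ ℤ/4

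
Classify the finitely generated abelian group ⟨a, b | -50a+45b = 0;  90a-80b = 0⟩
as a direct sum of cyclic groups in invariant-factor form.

Answer: M ≅ ℤ/5 ⊕ ℤ/10

Derivation:
rank_ℚ(R)=2; free=2−2=0
SNF(R) diag = [5, 10] → torsion [5, 10]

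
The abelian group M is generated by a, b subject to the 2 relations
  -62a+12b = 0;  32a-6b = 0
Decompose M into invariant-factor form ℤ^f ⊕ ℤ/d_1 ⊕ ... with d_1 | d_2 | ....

Answer: M ≅ ℤ/2 ⊕ ℤ/6

Derivation:
rank_ℚ(R)=2; free=2−2=0
SNF(R) diag = [2, 6] → torsion [2, 6]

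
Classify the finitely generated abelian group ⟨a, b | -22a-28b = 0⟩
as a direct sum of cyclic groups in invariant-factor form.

Answer: M ≅ ℤ^1 ⊕ ℤ/2

Derivation:
rank_ℚ(R)=1; free=2−1=1
SNF(R) diag = [2] → torsion [2]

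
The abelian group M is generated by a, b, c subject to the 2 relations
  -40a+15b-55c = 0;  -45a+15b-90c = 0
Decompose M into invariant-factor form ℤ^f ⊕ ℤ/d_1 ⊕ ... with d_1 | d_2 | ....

Answer: M ≅ ℤ^1 ⊕ ℤ/5 ⊕ ℤ/15

Derivation:
rank_ℚ(R)=2; free=3−2=1
SNF(R) diag = [5, 15] → torsion [5, 15]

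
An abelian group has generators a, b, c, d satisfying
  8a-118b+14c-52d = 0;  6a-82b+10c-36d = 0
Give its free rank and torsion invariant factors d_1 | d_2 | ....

rank_ℚ(R)=2; free=4−2=2
SNF(R) diag = [2, 2] → torsion [2, 2]

Answer: M ≅ ℤ^2 ⊕ ℤ/2 ⊕ ℤ/2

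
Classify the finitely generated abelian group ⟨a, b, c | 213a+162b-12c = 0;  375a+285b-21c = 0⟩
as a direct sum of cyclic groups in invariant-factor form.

rank_ℚ(R)=2; free=3−2=1
SNF(R) diag = [3, 3] → torsion [3, 3]

Answer: M ≅ ℤ^1 ⊕ ℤ/3 ⊕ ℤ/3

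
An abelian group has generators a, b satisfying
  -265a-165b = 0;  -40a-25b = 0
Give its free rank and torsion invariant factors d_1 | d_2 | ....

Answer: M ≅ ℤ/5 ⊕ ℤ/5

Derivation:
rank_ℚ(R)=2; free=2−2=0
SNF(R) diag = [5, 5] → torsion [5, 5]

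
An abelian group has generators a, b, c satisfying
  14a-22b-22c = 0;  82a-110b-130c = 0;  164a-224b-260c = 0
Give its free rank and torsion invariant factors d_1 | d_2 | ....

Answer: M ≅ ℤ/2 ⊕ ℤ/4 ⊕ ℤ/8

Derivation:
rank_ℚ(R)=3; free=3−3=0
SNF(R) diag = [2, 4, 8] → torsion [2, 4, 8]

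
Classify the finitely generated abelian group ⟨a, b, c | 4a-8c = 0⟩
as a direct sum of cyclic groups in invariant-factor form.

rank_ℚ(R)=1; free=3−1=2
SNF(R) diag = [4] → torsion [4]

Answer: M ≅ ℤ^2 ⊕ ℤ/4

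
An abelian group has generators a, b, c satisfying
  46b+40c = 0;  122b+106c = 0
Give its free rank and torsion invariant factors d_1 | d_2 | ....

Answer: M ≅ ℤ^1 ⊕ ℤ/2 ⊕ ℤ/2

Derivation:
rank_ℚ(R)=2; free=3−2=1
SNF(R) diag = [2, 2] → torsion [2, 2]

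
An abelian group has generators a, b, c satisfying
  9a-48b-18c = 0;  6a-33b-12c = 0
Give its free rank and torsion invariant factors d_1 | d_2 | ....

Answer: M ≅ ℤ^1 ⊕ ℤ/3 ⊕ ℤ/3

Derivation:
rank_ℚ(R)=2; free=3−2=1
SNF(R) diag = [3, 3] → torsion [3, 3]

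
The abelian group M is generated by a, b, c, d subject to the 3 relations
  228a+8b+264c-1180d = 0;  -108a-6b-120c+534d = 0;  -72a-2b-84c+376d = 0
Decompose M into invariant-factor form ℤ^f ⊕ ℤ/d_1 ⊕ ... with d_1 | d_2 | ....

Answer: M ≅ ℤ^1 ⊕ ℤ/2 ⊕ ℤ/6 ⊕ ℤ/12

Derivation:
rank_ℚ(R)=3; free=4−3=1
SNF(R) diag = [2, 6, 12] → torsion [2, 6, 12]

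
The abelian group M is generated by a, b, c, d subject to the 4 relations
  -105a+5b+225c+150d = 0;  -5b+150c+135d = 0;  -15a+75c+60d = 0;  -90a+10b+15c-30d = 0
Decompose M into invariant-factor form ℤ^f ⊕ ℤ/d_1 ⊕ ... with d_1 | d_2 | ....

Answer: M ≅ ℤ/5 ⊕ ℤ/15 ⊕ ℤ/15 ⊕ ℤ/15

Derivation:
rank_ℚ(R)=4; free=4−4=0
SNF(R) diag = [5, 15, 15, 15] → torsion [5, 15, 15, 15]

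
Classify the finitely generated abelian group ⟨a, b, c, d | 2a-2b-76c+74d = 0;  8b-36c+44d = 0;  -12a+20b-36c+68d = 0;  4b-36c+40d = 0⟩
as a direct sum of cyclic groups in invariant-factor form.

rank_ℚ(R)=4; free=4−4=0
SNF(R) diag = [2, 4, 12, 36] → torsion [2, 4, 12, 36]

Answer: M ≅ ℤ/2 ⊕ ℤ/4 ⊕ ℤ/12 ⊕ ℤ/36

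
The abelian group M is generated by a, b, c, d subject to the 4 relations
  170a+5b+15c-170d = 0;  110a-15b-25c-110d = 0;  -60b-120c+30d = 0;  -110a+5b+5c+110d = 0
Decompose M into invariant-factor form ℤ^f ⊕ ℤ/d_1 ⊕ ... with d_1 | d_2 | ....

Answer: M ≅ ℤ/5 ⊕ ℤ/10 ⊕ ℤ/30 ⊕ ℤ/60

Derivation:
rank_ℚ(R)=4; free=4−4=0
SNF(R) diag = [5, 10, 30, 60] → torsion [5, 10, 30, 60]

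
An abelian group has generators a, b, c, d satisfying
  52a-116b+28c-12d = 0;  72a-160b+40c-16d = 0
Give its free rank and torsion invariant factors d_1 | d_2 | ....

Answer: M ≅ ℤ^2 ⊕ ℤ/4 ⊕ ℤ/8

Derivation:
rank_ℚ(R)=2; free=4−2=2
SNF(R) diag = [4, 8] → torsion [4, 8]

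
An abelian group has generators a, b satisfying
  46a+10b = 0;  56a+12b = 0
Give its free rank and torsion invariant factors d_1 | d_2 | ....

Answer: M ≅ ℤ/2 ⊕ ℤ/4

Derivation:
rank_ℚ(R)=2; free=2−2=0
SNF(R) diag = [2, 4] → torsion [2, 4]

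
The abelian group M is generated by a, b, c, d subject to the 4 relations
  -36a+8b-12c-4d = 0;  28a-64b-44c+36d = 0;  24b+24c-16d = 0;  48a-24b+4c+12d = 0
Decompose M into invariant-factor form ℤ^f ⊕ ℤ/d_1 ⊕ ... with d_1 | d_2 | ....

Answer: M ≅ ℤ/4 ⊕ ℤ/4 ⊕ ℤ/8 ⊕ ℤ/16

Derivation:
rank_ℚ(R)=4; free=4−4=0
SNF(R) diag = [4, 4, 8, 16] → torsion [4, 4, 8, 16]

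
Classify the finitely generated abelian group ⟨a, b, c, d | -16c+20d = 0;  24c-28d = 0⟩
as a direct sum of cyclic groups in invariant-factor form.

Answer: M ≅ ℤ^2 ⊕ ℤ/4 ⊕ ℤ/8

Derivation:
rank_ℚ(R)=2; free=4−2=2
SNF(R) diag = [4, 8] → torsion [4, 8]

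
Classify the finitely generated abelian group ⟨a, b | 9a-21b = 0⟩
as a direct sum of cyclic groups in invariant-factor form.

Answer: M ≅ ℤ^1 ⊕ ℤ/3

Derivation:
rank_ℚ(R)=1; free=2−1=1
SNF(R) diag = [3] → torsion [3]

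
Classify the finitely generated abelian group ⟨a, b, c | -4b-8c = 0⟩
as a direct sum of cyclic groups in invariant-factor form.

Answer: M ≅ ℤ^2 ⊕ ℤ/4

Derivation:
rank_ℚ(R)=1; free=3−1=2
SNF(R) diag = [4] → torsion [4]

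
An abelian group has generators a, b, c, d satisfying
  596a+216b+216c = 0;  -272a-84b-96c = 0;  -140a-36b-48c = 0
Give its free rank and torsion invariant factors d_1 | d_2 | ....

Answer: M ≅ ℤ^1 ⊕ ℤ/4 ⊕ ℤ/12 ⊕ ℤ/24

Derivation:
rank_ℚ(R)=3; free=4−3=1
SNF(R) diag = [4, 12, 24] → torsion [4, 12, 24]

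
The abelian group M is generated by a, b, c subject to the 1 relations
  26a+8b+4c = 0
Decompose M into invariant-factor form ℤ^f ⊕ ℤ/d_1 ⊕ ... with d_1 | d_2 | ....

Answer: M ≅ ℤ^2 ⊕ ℤ/2

Derivation:
rank_ℚ(R)=1; free=3−1=2
SNF(R) diag = [2] → torsion [2]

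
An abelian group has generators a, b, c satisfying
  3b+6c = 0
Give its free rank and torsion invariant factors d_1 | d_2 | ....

Answer: M ≅ ℤ^2 ⊕ ℤ/3

Derivation:
rank_ℚ(R)=1; free=3−1=2
SNF(R) diag = [3] → torsion [3]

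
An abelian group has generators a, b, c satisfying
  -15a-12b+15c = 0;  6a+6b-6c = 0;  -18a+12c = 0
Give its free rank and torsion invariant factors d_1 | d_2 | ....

Answer: M ≅ ℤ/3 ⊕ ℤ/6 ⊕ ℤ/6

Derivation:
rank_ℚ(R)=3; free=3−3=0
SNF(R) diag = [3, 6, 6] → torsion [3, 6, 6]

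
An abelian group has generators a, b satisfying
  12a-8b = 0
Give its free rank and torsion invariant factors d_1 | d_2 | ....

rank_ℚ(R)=1; free=2−1=1
SNF(R) diag = [4] → torsion [4]

Answer: M ≅ ℤ^1 ⊕ ℤ/4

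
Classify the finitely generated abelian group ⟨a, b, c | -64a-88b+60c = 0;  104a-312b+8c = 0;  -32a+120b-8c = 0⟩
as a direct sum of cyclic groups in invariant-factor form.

rank_ℚ(R)=3; free=3−3=0
SNF(R) diag = [4, 8, 24] → torsion [4, 8, 24]

Answer: M ≅ ℤ/4 ⊕ ℤ/8 ⊕ ℤ/24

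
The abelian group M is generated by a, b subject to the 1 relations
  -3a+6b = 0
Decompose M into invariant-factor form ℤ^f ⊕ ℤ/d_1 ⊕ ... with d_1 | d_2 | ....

Answer: M ≅ ℤ^1 ⊕ ℤ/3

Derivation:
rank_ℚ(R)=1; free=2−1=1
SNF(R) diag = [3] → torsion [3]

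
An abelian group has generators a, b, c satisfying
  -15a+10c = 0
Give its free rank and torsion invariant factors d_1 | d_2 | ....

Answer: M ≅ ℤ^2 ⊕ ℤ/5

Derivation:
rank_ℚ(R)=1; free=3−1=2
SNF(R) diag = [5] → torsion [5]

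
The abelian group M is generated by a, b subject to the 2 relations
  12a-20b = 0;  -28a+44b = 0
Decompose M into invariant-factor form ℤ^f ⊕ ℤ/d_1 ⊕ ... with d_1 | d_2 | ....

Answer: M ≅ ℤ/4 ⊕ ℤ/8

Derivation:
rank_ℚ(R)=2; free=2−2=0
SNF(R) diag = [4, 8] → torsion [4, 8]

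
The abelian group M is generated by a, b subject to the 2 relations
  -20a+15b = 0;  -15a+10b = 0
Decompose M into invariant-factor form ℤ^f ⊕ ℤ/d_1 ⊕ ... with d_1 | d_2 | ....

rank_ℚ(R)=2; free=2−2=0
SNF(R) diag = [5, 5] → torsion [5, 5]

Answer: M ≅ ℤ/5 ⊕ ℤ/5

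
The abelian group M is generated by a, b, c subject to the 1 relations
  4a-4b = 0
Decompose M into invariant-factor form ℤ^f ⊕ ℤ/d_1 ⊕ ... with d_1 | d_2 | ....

Answer: M ≅ ℤ^2 ⊕ ℤ/4

Derivation:
rank_ℚ(R)=1; free=3−1=2
SNF(R) diag = [4] → torsion [4]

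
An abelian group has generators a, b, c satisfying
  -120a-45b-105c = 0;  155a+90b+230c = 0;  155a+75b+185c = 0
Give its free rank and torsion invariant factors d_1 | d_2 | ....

rank_ℚ(R)=3; free=3−3=0
SNF(R) diag = [5, 15, 30] → torsion [5, 15, 30]

Answer: M ≅ ℤ/5 ⊕ ℤ/15 ⊕ ℤ/30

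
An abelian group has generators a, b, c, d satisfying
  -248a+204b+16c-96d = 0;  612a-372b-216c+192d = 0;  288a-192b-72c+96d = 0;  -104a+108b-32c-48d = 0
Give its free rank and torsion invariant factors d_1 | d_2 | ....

Answer: M ≅ ℤ/4 ⊕ ℤ/12 ⊕ ℤ/24 ⊕ ℤ/48

Derivation:
rank_ℚ(R)=4; free=4−4=0
SNF(R) diag = [4, 12, 24, 48] → torsion [4, 12, 24, 48]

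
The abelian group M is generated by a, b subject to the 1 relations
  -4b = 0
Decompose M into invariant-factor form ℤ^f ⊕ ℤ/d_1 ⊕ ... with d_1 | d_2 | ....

rank_ℚ(R)=1; free=2−1=1
SNF(R) diag = [4] → torsion [4]

Answer: M ≅ ℤ^1 ⊕ ℤ/4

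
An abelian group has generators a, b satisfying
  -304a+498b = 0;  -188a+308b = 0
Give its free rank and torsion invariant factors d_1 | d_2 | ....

rank_ℚ(R)=2; free=2−2=0
SNF(R) diag = [2, 4] → torsion [2, 4]

Answer: M ≅ ℤ/2 ⊕ ℤ/4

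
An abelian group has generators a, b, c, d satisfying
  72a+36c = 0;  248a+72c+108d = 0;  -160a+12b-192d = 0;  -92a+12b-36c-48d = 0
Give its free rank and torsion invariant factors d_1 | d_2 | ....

rank_ℚ(R)=4; free=4−4=0
SNF(R) diag = [4, 12, 36, 36] → torsion [4, 12, 36, 36]

Answer: M ≅ ℤ/4 ⊕ ℤ/12 ⊕ ℤ/36 ⊕ ℤ/36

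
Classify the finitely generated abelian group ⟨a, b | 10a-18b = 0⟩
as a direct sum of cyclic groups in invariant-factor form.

Answer: M ≅ ℤ^1 ⊕ ℤ/2

Derivation:
rank_ℚ(R)=1; free=2−1=1
SNF(R) diag = [2] → torsion [2]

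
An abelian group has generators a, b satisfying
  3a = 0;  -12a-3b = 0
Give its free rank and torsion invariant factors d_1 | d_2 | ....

rank_ℚ(R)=2; free=2−2=0
SNF(R) diag = [3, 3] → torsion [3, 3]

Answer: M ≅ ℤ/3 ⊕ ℤ/3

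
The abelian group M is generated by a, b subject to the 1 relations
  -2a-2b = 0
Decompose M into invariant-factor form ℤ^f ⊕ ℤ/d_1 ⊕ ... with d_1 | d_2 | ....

Answer: M ≅ ℤ^1 ⊕ ℤ/2

Derivation:
rank_ℚ(R)=1; free=2−1=1
SNF(R) diag = [2] → torsion [2]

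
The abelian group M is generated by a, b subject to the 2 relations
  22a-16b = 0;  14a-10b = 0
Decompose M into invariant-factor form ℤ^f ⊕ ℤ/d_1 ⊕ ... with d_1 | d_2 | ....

rank_ℚ(R)=2; free=2−2=0
SNF(R) diag = [2, 2] → torsion [2, 2]

Answer: M ≅ ℤ/2 ⊕ ℤ/2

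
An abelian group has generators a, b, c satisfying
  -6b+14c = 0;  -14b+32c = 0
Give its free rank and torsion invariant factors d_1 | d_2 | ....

Answer: M ≅ ℤ^1 ⊕ ℤ/2 ⊕ ℤ/2

Derivation:
rank_ℚ(R)=2; free=3−2=1
SNF(R) diag = [2, 2] → torsion [2, 2]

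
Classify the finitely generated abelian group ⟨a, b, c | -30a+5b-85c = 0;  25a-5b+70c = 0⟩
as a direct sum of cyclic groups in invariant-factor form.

Answer: M ≅ ℤ^1 ⊕ ℤ/5 ⊕ ℤ/5

Derivation:
rank_ℚ(R)=2; free=3−2=1
SNF(R) diag = [5, 5] → torsion [5, 5]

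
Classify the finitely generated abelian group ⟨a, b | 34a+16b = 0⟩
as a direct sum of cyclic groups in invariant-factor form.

rank_ℚ(R)=1; free=2−1=1
SNF(R) diag = [2] → torsion [2]

Answer: M ≅ ℤ^1 ⊕ ℤ/2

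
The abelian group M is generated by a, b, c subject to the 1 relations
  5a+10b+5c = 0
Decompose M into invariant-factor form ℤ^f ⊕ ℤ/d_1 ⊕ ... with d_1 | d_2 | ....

rank_ℚ(R)=1; free=3−1=2
SNF(R) diag = [5] → torsion [5]

Answer: M ≅ ℤ^2 ⊕ ℤ/5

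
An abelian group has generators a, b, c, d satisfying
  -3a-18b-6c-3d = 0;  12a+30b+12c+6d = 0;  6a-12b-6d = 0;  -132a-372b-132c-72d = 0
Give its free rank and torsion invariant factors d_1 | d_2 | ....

Answer: M ≅ ℤ/3 ⊕ ℤ/6 ⊕ ℤ/12 ⊕ ℤ/36

Derivation:
rank_ℚ(R)=4; free=4−4=0
SNF(R) diag = [3, 6, 12, 36] → torsion [3, 6, 12, 36]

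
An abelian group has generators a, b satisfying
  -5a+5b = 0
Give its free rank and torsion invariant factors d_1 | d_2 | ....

rank_ℚ(R)=1; free=2−1=1
SNF(R) diag = [5] → torsion [5]

Answer: M ≅ ℤ^1 ⊕ ℤ/5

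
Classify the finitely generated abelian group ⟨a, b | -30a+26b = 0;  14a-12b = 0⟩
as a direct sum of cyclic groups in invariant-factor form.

rank_ℚ(R)=2; free=2−2=0
SNF(R) diag = [2, 2] → torsion [2, 2]

Answer: M ≅ ℤ/2 ⊕ ℤ/2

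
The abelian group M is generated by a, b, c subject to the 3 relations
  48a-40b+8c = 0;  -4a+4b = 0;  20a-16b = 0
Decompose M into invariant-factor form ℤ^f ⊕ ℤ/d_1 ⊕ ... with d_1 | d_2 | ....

rank_ℚ(R)=3; free=3−3=0
SNF(R) diag = [4, 4, 8] → torsion [4, 4, 8]

Answer: M ≅ ℤ/4 ⊕ ℤ/4 ⊕ ℤ/8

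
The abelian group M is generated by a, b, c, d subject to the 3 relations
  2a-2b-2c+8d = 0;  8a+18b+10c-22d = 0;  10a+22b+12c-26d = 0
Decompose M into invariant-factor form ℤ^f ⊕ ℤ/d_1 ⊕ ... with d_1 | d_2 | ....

Answer: M ≅ ℤ^1 ⊕ ℤ/2 ⊕ ℤ/2 ⊕ ℤ/2

Derivation:
rank_ℚ(R)=3; free=4−3=1
SNF(R) diag = [2, 2, 2] → torsion [2, 2, 2]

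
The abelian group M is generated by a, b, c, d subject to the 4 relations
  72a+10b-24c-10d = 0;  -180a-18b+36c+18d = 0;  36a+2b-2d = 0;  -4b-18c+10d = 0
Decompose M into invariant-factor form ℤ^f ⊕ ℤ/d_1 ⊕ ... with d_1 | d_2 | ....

Answer: M ≅ ℤ/2 ⊕ ℤ/6 ⊕ ℤ/12 ⊕ ℤ/36

Derivation:
rank_ℚ(R)=4; free=4−4=0
SNF(R) diag = [2, 6, 12, 36] → torsion [2, 6, 12, 36]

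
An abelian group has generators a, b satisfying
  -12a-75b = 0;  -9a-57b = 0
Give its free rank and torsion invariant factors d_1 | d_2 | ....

rank_ℚ(R)=2; free=2−2=0
SNF(R) diag = [3, 3] → torsion [3, 3]

Answer: M ≅ ℤ/3 ⊕ ℤ/3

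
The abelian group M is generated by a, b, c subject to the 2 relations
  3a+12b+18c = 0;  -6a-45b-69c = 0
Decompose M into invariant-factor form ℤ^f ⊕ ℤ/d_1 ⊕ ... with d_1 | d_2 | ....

Answer: M ≅ ℤ^1 ⊕ ℤ/3 ⊕ ℤ/3

Derivation:
rank_ℚ(R)=2; free=3−2=1
SNF(R) diag = [3, 3] → torsion [3, 3]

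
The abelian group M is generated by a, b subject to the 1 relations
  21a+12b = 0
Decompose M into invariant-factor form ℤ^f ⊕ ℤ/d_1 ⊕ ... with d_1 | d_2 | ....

rank_ℚ(R)=1; free=2−1=1
SNF(R) diag = [3] → torsion [3]

Answer: M ≅ ℤ^1 ⊕ ℤ/3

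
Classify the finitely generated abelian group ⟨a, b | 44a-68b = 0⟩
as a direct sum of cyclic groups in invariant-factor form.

rank_ℚ(R)=1; free=2−1=1
SNF(R) diag = [4] → torsion [4]

Answer: M ≅ ℤ^1 ⊕ ℤ/4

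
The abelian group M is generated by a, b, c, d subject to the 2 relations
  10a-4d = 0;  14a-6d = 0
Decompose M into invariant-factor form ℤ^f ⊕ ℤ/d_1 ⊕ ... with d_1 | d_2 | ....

rank_ℚ(R)=2; free=4−2=2
SNF(R) diag = [2, 2] → torsion [2, 2]

Answer: M ≅ ℤ^2 ⊕ ℤ/2 ⊕ ℤ/2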